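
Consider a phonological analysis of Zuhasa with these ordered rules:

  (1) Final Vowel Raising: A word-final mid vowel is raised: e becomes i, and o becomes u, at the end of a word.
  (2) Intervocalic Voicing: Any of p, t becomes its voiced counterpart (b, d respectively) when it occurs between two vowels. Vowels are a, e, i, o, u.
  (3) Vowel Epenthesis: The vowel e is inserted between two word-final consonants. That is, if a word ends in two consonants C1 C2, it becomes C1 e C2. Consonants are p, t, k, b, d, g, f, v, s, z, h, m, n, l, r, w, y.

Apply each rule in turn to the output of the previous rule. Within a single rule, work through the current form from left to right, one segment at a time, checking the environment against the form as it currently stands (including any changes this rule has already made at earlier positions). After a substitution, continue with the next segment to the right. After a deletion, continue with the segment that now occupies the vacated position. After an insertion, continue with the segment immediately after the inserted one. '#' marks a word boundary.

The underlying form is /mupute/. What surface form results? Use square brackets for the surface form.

(1) Final Vowel Raising: [mupute] → [muputi]
(2) Intervocalic Voicing: [muputi] → [mubudi]
(3) Vowel Epenthesis: no change — [mubudi]

[mubudi]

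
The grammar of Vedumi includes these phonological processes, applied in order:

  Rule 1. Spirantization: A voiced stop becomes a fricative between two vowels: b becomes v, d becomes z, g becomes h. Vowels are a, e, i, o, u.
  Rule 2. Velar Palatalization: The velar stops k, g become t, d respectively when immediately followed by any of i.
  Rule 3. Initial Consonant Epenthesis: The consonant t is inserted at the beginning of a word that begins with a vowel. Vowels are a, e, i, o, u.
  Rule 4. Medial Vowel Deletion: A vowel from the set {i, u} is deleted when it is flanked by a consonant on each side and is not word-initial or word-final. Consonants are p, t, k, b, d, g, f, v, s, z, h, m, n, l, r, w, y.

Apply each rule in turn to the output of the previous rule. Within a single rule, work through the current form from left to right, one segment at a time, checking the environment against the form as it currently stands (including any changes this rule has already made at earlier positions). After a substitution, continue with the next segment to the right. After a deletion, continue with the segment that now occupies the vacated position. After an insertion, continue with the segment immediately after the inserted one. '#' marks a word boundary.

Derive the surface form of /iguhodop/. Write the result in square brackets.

Rule 1 Spirantization: [iguhodop] → [ihuhozop]
Rule 2 Velar Palatalization: no change — [ihuhozop]
Rule 3 Initial Consonant Epenthesis: [ihuhozop] → [tihuhozop]
Rule 4 Medial Vowel Deletion: [tihuhozop] → [thhozop]

[thhozop]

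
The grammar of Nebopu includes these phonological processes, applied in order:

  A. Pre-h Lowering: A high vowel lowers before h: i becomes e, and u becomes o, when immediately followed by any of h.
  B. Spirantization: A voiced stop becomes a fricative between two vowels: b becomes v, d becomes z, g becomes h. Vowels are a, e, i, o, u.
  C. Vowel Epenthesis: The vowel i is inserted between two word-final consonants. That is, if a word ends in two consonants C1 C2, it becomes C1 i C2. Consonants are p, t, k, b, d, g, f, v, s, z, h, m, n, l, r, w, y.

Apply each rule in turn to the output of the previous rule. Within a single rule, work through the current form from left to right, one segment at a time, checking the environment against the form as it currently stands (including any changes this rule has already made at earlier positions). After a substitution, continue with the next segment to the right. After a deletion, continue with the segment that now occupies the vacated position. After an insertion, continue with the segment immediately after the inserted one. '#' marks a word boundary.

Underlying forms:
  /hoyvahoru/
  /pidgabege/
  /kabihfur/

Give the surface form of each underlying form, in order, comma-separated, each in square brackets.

[hoyvahoru], [pidgavehe], [kavehfur]

/hoyvahoru/:
  A Pre-h Lowering: no change — [hoyvahoru]
  B Spirantization: no change — [hoyvahoru]
  C Vowel Epenthesis: no change — [hoyvahoru]
/pidgabege/:
  A Pre-h Lowering: no change — [pidgabege]
  B Spirantization: [pidgabege] → [pidgavehe]
  C Vowel Epenthesis: no change — [pidgavehe]
/kabihfur/:
  A Pre-h Lowering: [kabihfur] → [kabehfur]
  B Spirantization: [kabehfur] → [kavehfur]
  C Vowel Epenthesis: no change — [kavehfur]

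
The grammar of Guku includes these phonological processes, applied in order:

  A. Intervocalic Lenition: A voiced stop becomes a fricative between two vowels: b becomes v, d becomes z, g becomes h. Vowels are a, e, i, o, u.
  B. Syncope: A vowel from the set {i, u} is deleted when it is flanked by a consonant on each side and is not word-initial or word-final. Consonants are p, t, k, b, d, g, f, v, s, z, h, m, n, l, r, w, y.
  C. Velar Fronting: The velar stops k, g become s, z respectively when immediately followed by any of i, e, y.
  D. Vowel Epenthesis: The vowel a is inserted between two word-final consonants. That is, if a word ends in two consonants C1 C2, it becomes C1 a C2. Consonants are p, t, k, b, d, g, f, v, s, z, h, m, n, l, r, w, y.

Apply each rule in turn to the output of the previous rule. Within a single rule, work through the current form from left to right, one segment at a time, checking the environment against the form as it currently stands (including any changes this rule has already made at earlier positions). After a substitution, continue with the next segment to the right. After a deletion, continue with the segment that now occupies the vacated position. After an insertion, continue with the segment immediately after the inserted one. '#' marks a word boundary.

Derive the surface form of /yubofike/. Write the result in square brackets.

[yvofse]

A Intervocalic Lenition: [yubofike] → [yuvofike]
B Syncope: [yuvofike] → [yvofke]
C Velar Fronting: [yvofke] → [yvofse]
D Vowel Epenthesis: no change — [yvofse]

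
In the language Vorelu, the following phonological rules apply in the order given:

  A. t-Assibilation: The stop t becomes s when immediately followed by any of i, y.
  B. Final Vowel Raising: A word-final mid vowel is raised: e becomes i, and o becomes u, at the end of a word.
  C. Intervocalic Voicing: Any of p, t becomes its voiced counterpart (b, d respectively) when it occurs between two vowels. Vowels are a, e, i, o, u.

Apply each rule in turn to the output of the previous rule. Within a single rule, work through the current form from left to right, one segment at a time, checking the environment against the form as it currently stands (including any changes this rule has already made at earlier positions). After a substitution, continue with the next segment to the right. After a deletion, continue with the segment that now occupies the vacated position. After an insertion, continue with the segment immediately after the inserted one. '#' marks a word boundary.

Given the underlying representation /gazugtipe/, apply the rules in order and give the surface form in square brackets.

A t-Assibilation: [gazugtipe] → [gazugsipe]
B Final Vowel Raising: [gazugsipe] → [gazugsipi]
C Intervocalic Voicing: [gazugsipi] → [gazugsibi]

[gazugsibi]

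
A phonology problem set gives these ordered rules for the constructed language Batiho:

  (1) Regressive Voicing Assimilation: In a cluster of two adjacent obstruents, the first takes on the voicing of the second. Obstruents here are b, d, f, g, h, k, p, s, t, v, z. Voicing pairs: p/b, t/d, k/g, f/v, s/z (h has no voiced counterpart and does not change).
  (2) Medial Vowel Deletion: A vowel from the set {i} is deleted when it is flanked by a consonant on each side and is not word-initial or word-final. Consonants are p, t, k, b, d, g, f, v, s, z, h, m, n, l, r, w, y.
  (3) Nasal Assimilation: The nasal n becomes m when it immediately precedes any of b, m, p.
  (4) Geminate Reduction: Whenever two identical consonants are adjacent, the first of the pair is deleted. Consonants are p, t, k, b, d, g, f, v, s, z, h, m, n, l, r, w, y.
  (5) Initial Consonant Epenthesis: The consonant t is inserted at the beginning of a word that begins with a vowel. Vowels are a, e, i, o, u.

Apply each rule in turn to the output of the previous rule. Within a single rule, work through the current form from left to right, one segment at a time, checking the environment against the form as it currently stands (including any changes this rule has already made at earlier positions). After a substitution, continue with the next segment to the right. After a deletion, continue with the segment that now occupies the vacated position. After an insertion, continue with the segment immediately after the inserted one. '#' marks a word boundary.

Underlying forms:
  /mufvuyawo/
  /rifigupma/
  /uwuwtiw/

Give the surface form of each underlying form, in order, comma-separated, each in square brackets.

/mufvuyawo/:
  (1) Regressive Voicing Assimilation: [mufvuyawo] → [muvvuyawo]
  (2) Medial Vowel Deletion: no change — [muvvuyawo]
  (3) Nasal Assimilation: no change — [muvvuyawo]
  (4) Geminate Reduction: [muvvuyawo] → [muvuyawo]
  (5) Initial Consonant Epenthesis: no change — [muvuyawo]
/rifigupma/:
  (1) Regressive Voicing Assimilation: no change — [rifigupma]
  (2) Medial Vowel Deletion: [rifigupma] → [rfgupma]
  (3) Nasal Assimilation: no change — [rfgupma]
  (4) Geminate Reduction: no change — [rfgupma]
  (5) Initial Consonant Epenthesis: no change — [rfgupma]
/uwuwtiw/:
  (1) Regressive Voicing Assimilation: no change — [uwuwtiw]
  (2) Medial Vowel Deletion: [uwuwtiw] → [uwuwtw]
  (3) Nasal Assimilation: no change — [uwuwtw]
  (4) Geminate Reduction: no change — [uwuwtw]
  (5) Initial Consonant Epenthesis: [uwuwtw] → [tuwuwtw]

[muvuyawo], [rfgupma], [tuwuwtw]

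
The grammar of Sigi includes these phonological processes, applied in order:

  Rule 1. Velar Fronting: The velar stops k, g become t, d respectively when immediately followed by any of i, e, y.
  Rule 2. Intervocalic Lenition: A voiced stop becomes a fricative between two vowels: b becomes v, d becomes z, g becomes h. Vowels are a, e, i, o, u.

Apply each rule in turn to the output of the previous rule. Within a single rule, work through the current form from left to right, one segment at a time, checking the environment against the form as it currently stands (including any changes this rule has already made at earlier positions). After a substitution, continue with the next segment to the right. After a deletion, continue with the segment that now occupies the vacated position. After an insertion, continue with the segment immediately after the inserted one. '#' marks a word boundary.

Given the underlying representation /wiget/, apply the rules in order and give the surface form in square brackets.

[wizet]

Rule 1 Velar Fronting: [wiget] → [widet]
Rule 2 Intervocalic Lenition: [widet] → [wizet]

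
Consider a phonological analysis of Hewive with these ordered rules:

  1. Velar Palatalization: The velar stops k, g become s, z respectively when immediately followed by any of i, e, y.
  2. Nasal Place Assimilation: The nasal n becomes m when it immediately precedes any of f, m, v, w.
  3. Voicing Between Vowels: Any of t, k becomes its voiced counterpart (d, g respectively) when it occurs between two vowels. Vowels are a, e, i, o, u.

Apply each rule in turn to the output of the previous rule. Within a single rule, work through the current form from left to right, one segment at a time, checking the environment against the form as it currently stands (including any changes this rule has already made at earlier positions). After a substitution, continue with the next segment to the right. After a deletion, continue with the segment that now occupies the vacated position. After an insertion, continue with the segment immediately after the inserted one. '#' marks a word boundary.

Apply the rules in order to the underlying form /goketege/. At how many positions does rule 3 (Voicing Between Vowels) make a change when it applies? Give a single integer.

1 Velar Palatalization: [goketege] → [goseteze]
2 Nasal Place Assimilation: no change — [goseteze]
3 Voicing Between Vowels: [goseteze] → [gosedeze]
Rule 3 changed 1 position(s).

1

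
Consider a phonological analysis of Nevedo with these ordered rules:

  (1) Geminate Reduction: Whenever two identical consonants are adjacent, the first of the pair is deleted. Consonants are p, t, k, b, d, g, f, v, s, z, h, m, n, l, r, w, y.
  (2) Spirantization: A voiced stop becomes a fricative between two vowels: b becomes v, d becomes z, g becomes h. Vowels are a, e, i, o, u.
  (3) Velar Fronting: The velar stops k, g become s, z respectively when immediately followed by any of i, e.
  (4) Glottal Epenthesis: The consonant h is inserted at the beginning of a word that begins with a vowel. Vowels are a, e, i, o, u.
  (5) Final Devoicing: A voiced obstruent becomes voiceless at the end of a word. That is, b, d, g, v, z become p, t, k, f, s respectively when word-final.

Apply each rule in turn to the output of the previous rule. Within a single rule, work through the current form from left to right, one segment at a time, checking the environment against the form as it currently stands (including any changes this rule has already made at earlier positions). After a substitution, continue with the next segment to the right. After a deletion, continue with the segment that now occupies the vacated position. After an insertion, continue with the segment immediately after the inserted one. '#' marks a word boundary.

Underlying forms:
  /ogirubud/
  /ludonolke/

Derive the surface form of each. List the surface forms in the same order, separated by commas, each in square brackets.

[hohiruvut], [luzonolse]

/ogirubud/:
  (1) Geminate Reduction: no change — [ogirubud]
  (2) Spirantization: [ogirubud] → [ohiruvud]
  (3) Velar Fronting: no change — [ohiruvud]
  (4) Glottal Epenthesis: [ohiruvud] → [hohiruvud]
  (5) Final Devoicing: [hohiruvud] → [hohiruvut]
/ludonolke/:
  (1) Geminate Reduction: no change — [ludonolke]
  (2) Spirantization: [ludonolke] → [luzonolke]
  (3) Velar Fronting: [luzonolke] → [luzonolse]
  (4) Glottal Epenthesis: no change — [luzonolse]
  (5) Final Devoicing: no change — [luzonolse]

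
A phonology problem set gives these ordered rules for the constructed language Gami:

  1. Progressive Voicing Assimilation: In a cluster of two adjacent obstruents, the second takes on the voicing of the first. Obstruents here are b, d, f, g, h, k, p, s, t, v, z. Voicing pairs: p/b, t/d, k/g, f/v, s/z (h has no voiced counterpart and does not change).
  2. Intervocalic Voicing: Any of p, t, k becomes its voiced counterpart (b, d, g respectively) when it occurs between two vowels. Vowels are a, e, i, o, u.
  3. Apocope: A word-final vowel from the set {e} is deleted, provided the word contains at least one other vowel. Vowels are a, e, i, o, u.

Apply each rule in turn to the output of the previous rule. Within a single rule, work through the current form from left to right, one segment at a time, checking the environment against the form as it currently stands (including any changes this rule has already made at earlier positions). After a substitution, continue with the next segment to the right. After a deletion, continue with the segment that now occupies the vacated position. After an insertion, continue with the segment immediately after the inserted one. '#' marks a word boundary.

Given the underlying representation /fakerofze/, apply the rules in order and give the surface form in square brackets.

1 Progressive Voicing Assimilation: [fakerofze] → [fakerofse]
2 Intervocalic Voicing: [fakerofse] → [fagerofse]
3 Apocope: [fagerofse] → [fagerofs]

[fagerofs]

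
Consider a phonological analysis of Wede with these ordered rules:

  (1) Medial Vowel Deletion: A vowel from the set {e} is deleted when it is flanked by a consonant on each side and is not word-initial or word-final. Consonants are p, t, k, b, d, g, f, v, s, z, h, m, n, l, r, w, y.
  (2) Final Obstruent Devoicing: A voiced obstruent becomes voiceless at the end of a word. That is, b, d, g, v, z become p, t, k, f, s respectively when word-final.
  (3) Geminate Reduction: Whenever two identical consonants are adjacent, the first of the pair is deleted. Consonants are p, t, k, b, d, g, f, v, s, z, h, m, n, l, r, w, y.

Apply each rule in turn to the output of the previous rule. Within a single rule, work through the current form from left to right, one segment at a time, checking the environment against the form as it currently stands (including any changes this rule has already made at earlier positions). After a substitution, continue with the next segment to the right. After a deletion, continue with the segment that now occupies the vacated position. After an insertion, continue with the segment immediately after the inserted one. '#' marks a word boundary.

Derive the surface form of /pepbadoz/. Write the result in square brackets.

(1) Medial Vowel Deletion: [pepbadoz] → [ppbadoz]
(2) Final Obstruent Devoicing: [ppbadoz] → [ppbados]
(3) Geminate Reduction: [ppbados] → [pbados]

[pbados]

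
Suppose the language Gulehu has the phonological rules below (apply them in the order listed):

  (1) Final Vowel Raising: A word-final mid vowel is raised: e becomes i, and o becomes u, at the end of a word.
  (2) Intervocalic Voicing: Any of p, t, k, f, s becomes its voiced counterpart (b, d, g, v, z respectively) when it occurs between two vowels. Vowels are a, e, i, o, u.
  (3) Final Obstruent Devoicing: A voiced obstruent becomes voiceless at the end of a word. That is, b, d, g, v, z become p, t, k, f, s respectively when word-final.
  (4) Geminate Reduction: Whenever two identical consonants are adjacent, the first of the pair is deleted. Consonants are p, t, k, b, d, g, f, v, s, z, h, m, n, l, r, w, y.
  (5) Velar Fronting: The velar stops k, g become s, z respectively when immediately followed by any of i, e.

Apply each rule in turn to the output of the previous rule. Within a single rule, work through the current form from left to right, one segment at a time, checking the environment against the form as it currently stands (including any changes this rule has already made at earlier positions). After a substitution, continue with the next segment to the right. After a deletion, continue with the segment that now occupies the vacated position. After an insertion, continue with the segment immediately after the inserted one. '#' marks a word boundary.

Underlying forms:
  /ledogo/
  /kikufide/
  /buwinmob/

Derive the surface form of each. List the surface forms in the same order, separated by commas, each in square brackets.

/ledogo/:
  (1) Final Vowel Raising: [ledogo] → [ledogu]
  (2) Intervocalic Voicing: no change — [ledogu]
  (3) Final Obstruent Devoicing: no change — [ledogu]
  (4) Geminate Reduction: no change — [ledogu]
  (5) Velar Fronting: no change — [ledogu]
/kikufide/:
  (1) Final Vowel Raising: [kikufide] → [kikufidi]
  (2) Intervocalic Voicing: [kikufidi] → [kiguvidi]
  (3) Final Obstruent Devoicing: no change — [kiguvidi]
  (4) Geminate Reduction: no change — [kiguvidi]
  (5) Velar Fronting: [kiguvidi] → [siguvidi]
/buwinmob/:
  (1) Final Vowel Raising: no change — [buwinmob]
  (2) Intervocalic Voicing: no change — [buwinmob]
  (3) Final Obstruent Devoicing: [buwinmob] → [buwinmop]
  (4) Geminate Reduction: no change — [buwinmop]
  (5) Velar Fronting: no change — [buwinmop]

[ledogu], [siguvidi], [buwinmop]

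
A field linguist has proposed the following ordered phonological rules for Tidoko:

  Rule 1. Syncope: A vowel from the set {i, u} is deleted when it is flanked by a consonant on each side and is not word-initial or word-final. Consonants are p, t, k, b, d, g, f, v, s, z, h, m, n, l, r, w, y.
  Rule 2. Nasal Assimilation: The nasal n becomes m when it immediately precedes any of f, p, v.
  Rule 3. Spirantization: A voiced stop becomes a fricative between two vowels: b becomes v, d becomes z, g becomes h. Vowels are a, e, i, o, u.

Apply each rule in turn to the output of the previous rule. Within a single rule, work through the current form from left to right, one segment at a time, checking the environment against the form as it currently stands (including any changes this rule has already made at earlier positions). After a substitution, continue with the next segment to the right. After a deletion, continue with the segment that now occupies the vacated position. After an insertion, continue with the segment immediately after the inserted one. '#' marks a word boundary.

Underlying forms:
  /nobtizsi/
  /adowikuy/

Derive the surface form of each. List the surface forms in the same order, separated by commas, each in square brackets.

/nobtizsi/:
  Rule 1 Syncope: [nobtizsi] → [nobtzsi]
  Rule 2 Nasal Assimilation: no change — [nobtzsi]
  Rule 3 Spirantization: no change — [nobtzsi]
/adowikuy/:
  Rule 1 Syncope: [adowikuy] → [adowky]
  Rule 2 Nasal Assimilation: no change — [adowky]
  Rule 3 Spirantization: [adowky] → [azowky]

[nobtzsi], [azowky]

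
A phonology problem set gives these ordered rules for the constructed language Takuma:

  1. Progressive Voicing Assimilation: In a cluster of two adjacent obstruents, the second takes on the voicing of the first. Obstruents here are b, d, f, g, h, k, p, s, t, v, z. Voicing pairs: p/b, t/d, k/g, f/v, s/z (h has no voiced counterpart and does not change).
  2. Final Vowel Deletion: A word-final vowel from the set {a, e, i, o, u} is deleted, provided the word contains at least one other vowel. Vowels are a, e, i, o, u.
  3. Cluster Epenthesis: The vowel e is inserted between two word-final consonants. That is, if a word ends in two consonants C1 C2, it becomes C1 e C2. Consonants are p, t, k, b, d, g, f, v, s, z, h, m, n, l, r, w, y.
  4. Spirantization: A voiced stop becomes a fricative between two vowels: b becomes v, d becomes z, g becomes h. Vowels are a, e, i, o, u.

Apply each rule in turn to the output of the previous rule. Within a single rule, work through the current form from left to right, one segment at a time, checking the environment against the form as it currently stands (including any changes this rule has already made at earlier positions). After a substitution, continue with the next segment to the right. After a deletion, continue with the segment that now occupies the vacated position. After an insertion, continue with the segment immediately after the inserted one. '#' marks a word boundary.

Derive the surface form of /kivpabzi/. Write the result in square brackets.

[kivbavez]

1 Progressive Voicing Assimilation: [kivpabzi] → [kivbabzi]
2 Final Vowel Deletion: [kivbabzi] → [kivbabz]
3 Cluster Epenthesis: [kivbabz] → [kivbabez]
4 Spirantization: [kivbabez] → [kivbavez]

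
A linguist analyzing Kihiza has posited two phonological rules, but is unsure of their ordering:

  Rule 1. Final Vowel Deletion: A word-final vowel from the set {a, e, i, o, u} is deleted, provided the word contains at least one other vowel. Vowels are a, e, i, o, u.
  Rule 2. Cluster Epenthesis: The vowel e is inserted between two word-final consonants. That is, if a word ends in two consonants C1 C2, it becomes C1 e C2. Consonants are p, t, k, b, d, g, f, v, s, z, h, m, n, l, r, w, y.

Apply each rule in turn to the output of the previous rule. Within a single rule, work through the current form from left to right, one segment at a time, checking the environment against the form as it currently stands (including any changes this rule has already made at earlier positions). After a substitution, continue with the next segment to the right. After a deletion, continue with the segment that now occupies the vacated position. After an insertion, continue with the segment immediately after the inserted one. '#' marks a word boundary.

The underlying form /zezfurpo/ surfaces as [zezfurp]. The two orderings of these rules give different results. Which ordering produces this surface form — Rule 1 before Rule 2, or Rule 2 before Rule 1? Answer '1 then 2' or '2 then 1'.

Order 1 then 2:
  1 Final Vowel Deletion: [zezfurpo] → [zezfurp]
  2 Cluster Epenthesis: [zezfurp] → [zezfurep]
  result: [zezfurep]
Order 2 then 1:
  2 Cluster Epenthesis: no change — [zezfurpo]
  1 Final Vowel Deletion: [zezfurpo] → [zezfurp]
  result: [zezfurp]

2 then 1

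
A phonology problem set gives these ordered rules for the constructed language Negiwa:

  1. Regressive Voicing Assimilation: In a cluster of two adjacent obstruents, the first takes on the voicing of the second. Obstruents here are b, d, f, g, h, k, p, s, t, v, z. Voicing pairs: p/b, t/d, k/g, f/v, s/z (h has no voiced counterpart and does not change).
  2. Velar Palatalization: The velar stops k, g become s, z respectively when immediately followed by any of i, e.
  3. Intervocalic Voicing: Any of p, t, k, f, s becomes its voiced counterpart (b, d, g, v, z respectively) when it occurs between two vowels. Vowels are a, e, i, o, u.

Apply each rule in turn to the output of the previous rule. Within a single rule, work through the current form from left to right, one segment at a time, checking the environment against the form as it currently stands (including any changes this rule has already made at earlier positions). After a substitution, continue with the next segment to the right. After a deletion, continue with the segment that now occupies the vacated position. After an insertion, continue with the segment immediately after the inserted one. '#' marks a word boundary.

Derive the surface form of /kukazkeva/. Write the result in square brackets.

1 Regressive Voicing Assimilation: [kukazkeva] → [kukaskeva]
2 Velar Palatalization: [kukaskeva] → [kukasseva]
3 Intervocalic Voicing: [kukasseva] → [kugasseva]

[kugasseva]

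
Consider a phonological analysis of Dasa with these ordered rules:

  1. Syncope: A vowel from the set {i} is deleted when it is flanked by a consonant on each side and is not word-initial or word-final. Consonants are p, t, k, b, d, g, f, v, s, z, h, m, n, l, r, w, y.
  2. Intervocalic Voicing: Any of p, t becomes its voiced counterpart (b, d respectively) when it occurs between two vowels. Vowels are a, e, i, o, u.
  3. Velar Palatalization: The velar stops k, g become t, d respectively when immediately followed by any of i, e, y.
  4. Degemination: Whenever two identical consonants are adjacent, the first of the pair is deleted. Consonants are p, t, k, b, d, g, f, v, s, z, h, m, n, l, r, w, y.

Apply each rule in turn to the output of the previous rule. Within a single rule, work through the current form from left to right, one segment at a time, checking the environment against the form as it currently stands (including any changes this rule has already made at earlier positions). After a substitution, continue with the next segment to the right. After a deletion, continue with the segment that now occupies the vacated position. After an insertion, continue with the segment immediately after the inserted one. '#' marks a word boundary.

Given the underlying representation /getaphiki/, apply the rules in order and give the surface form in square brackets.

1 Syncope: [getaphiki] → [getaphki]
2 Intervocalic Voicing: [getaphki] → [gedaphki]
3 Velar Palatalization: [gedaphki] → [dedaphti]
4 Degemination: no change — [dedaphti]

[dedaphti]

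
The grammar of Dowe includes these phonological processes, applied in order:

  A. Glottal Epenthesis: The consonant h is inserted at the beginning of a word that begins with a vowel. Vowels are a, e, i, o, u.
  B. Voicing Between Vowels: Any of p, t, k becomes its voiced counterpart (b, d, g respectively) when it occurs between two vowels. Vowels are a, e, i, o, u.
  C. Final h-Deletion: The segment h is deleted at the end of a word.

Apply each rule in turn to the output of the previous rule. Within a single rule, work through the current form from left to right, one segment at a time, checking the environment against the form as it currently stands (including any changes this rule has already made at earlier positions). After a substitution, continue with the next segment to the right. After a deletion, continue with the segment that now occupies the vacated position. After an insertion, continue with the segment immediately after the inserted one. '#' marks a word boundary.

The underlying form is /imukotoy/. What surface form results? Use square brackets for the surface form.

A Glottal Epenthesis: [imukotoy] → [himukotoy]
B Voicing Between Vowels: [himukotoy] → [himugodoy]
C Final h-Deletion: no change — [himugodoy]

[himugodoy]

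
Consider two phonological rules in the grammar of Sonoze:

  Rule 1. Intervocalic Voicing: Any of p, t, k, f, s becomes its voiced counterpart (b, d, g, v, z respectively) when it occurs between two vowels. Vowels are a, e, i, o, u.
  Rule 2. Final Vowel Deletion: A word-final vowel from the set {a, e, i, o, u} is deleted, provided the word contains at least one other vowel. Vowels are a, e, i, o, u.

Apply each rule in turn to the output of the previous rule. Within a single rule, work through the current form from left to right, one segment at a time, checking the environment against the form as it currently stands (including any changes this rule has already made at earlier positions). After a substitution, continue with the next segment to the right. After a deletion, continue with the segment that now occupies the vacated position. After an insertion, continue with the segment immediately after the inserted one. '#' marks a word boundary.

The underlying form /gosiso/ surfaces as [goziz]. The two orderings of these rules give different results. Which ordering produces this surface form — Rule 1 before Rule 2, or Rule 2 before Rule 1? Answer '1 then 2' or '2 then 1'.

Order 1 then 2:
  1 Intervocalic Voicing: [gosiso] → [gozizo]
  2 Final Vowel Deletion: [gozizo] → [goziz]
  result: [goziz]
Order 2 then 1:
  2 Final Vowel Deletion: [gosiso] → [gosis]
  1 Intervocalic Voicing: [gosis] → [gozis]
  result: [gozis]

1 then 2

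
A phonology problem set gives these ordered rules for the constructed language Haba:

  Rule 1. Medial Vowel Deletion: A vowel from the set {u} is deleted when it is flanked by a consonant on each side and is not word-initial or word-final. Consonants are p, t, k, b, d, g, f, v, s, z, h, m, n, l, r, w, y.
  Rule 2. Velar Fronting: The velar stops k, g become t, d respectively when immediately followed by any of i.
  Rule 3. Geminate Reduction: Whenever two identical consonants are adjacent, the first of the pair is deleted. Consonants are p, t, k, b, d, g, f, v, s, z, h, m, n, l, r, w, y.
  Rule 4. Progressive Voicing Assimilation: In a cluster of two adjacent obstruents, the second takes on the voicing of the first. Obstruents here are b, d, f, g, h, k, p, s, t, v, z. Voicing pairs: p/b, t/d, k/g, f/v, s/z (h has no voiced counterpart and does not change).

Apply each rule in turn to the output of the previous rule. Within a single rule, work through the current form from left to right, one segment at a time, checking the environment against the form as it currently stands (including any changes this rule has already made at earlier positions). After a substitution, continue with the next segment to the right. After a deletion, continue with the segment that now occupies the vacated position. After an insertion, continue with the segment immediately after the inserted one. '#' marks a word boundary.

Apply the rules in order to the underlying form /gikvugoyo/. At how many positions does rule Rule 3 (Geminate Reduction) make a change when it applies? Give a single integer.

0

Rule 1 Medial Vowel Deletion: [gikvugoyo] → [gikvgoyo]
Rule 2 Velar Fronting: [gikvgoyo] → [dikvgoyo]
Rule 3 Geminate Reduction: no change — [dikvgoyo]
Rule 4 Progressive Voicing Assimilation: [dikvgoyo] → [dikfkoyo]
Rule Rule 3 changed 0 position(s).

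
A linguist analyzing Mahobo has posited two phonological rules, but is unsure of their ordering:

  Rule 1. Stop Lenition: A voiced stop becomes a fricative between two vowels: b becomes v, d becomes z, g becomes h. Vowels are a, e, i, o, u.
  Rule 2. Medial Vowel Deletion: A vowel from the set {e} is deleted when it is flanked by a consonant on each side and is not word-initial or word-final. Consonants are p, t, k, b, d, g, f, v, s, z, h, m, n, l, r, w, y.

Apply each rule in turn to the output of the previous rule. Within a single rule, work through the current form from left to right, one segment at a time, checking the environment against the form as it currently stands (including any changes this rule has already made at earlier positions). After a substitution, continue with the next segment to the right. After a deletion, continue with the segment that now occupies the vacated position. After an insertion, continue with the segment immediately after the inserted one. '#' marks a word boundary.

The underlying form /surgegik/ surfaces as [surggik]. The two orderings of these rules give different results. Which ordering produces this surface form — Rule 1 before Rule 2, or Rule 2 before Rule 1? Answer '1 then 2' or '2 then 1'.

Order 1 then 2:
  1 Stop Lenition: [surgegik] → [surgehik]
  2 Medial Vowel Deletion: [surgehik] → [surghik]
  result: [surghik]
Order 2 then 1:
  2 Medial Vowel Deletion: [surgegik] → [surggik]
  1 Stop Lenition: no change — [surggik]
  result: [surggik]

2 then 1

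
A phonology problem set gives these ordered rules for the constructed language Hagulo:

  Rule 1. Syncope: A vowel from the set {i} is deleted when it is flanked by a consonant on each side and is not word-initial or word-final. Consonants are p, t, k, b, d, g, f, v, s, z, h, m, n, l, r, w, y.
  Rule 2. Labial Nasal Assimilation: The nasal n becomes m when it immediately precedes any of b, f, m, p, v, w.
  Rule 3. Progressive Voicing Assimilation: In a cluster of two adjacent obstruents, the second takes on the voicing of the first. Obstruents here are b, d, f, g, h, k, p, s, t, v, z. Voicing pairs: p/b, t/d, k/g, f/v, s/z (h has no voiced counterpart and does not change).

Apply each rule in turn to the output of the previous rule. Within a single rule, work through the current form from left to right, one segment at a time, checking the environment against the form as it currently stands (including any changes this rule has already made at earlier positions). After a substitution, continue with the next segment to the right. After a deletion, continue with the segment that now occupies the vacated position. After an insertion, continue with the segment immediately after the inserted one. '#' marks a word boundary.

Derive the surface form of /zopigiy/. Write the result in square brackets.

Rule 1 Syncope: [zopigiy] → [zopgy]
Rule 2 Labial Nasal Assimilation: no change — [zopgy]
Rule 3 Progressive Voicing Assimilation: [zopgy] → [zopky]

[zopky]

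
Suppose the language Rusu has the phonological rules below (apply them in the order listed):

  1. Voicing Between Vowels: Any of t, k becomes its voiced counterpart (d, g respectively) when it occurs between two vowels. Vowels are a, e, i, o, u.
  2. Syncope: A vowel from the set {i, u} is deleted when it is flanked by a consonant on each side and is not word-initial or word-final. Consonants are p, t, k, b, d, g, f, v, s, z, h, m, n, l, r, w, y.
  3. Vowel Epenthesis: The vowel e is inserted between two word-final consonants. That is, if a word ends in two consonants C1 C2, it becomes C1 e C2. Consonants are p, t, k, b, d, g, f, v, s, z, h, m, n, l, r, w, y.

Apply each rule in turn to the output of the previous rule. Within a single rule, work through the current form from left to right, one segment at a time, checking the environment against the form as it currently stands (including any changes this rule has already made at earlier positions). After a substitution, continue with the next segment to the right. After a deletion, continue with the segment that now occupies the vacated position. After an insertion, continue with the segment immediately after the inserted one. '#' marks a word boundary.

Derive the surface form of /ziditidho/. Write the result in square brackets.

[zdddho]

1 Voicing Between Vowels: [ziditidho] → [zidididho]
2 Syncope: [zidididho] → [zdddho]
3 Vowel Epenthesis: no change — [zdddho]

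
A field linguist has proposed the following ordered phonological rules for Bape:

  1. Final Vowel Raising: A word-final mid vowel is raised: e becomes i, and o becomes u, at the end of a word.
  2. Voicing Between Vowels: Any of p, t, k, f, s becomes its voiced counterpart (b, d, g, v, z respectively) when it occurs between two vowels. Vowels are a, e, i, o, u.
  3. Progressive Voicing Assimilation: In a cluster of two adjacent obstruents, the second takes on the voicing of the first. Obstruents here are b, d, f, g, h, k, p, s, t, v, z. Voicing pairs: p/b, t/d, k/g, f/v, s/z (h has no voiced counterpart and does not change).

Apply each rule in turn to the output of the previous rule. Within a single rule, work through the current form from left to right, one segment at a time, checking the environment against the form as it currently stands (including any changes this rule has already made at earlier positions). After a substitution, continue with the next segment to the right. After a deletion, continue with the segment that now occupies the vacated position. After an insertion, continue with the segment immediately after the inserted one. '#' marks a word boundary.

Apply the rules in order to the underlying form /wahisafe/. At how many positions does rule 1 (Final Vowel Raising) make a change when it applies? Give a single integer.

1 Final Vowel Raising: [wahisafe] → [wahisafi]
2 Voicing Between Vowels: [wahisafi] → [wahizavi]
3 Progressive Voicing Assimilation: no change — [wahizavi]
Rule 1 changed 1 position(s).

1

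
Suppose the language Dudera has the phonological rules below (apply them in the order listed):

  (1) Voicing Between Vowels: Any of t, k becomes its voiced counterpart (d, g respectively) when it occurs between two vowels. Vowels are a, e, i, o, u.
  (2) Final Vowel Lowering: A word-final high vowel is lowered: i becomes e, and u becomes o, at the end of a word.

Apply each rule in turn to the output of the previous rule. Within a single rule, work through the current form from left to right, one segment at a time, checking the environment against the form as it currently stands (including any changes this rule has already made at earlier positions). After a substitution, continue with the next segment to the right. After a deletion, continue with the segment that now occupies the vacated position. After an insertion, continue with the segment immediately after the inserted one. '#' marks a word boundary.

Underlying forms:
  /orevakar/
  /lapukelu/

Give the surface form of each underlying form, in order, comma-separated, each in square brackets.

/orevakar/:
  (1) Voicing Between Vowels: [orevakar] → [orevagar]
  (2) Final Vowel Lowering: no change — [orevagar]
/lapukelu/:
  (1) Voicing Between Vowels: [lapukelu] → [lapugelu]
  (2) Final Vowel Lowering: [lapugelu] → [lapugelo]

[orevagar], [lapugelo]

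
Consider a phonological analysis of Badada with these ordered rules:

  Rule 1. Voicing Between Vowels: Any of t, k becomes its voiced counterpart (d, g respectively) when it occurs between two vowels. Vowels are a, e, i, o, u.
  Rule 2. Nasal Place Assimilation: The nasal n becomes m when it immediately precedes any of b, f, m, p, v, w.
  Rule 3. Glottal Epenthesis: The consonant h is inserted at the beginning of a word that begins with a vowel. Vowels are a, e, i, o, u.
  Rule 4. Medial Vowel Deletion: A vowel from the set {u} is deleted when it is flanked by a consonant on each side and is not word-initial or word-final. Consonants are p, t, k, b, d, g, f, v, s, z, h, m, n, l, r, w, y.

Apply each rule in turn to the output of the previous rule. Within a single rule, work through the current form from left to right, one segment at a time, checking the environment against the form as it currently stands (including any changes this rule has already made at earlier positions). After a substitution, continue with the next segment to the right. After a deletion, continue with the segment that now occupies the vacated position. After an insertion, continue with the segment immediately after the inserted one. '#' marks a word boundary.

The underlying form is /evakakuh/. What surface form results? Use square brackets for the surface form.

[hevagagh]

Rule 1 Voicing Between Vowels: [evakakuh] → [evagaguh]
Rule 2 Nasal Place Assimilation: no change — [evagaguh]
Rule 3 Glottal Epenthesis: [evagaguh] → [hevagaguh]
Rule 4 Medial Vowel Deletion: [hevagaguh] → [hevagagh]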